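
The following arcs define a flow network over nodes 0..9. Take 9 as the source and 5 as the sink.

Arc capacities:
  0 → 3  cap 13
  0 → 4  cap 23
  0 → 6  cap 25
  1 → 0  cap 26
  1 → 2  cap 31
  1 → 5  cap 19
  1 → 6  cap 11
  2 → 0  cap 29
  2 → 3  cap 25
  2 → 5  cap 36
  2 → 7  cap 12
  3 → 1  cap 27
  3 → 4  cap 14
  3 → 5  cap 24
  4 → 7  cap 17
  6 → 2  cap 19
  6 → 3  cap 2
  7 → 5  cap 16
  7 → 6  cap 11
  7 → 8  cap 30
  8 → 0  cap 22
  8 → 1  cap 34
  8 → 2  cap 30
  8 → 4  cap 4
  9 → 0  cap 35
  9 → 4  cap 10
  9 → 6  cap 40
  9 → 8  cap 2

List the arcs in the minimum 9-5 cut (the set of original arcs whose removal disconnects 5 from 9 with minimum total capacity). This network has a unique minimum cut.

Min-cut arcs: {(0,3), (4,7), (6,2), (6,3), (9,8)} (total capacity 53)

augment #1: 9→0→3→5 push 13
augment #2: 9→4→7→5 push 10
augment #3: 9→6→2→5 push 19
augment #4: 9→6→3→5 push 2
augment #5: 9→8→1→5 push 2
augment #6: 9→0→4→7→5 push 6
augment #7: 9→0→4→7→8→1→5 push 1
max flow = 53; residual-reachable set from 9 gives S-side
cut edges (S→T): {(0,3), (4,7), (6,2), (6,3), (9,8)} total cap 53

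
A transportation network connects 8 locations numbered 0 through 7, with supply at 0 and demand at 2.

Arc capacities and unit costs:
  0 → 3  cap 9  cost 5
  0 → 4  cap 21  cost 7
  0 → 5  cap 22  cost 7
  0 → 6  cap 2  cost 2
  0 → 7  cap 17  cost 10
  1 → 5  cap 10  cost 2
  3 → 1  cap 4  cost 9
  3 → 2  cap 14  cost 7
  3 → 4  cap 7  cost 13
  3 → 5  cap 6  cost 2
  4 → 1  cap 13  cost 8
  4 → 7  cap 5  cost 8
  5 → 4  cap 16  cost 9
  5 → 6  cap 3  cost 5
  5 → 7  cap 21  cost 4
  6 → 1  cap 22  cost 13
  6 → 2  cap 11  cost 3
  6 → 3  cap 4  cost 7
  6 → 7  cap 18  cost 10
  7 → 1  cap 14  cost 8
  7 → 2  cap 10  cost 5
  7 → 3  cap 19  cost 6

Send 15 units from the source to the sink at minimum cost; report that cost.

Minimum cost for 15 units: 178

shortest-cost path #1: 0→6→2 push 2 @ unit cost 5 (adds 10)
shortest-cost path #2: 0→3→2 push 9 @ unit cost 12 (adds 108)
shortest-cost path #3: 0→5→6→2 push 3 @ unit cost 15 (adds 45)
shortest-cost path #4: 0→7→2 push 1 @ unit cost 15 (adds 15)
total cost = 178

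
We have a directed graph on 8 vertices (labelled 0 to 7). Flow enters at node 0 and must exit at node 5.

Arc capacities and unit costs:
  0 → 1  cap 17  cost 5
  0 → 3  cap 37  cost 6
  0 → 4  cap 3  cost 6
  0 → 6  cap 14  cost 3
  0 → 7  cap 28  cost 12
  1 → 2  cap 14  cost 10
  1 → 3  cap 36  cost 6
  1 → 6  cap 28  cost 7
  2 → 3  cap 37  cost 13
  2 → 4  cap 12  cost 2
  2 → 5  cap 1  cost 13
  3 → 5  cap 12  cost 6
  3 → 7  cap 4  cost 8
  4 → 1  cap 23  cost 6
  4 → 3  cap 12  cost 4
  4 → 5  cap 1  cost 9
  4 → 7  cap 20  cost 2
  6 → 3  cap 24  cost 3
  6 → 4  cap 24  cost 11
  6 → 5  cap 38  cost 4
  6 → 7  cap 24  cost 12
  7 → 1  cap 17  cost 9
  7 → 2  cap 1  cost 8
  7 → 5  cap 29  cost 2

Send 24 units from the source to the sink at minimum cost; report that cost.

Minimum cost for 24 units: 212

shortest-cost path #1: 0→6→5 push 14 @ unit cost 7 (adds 98)
shortest-cost path #2: 0→4→7→5 push 3 @ unit cost 10 (adds 30)
shortest-cost path #3: 0→3→5 push 7 @ unit cost 12 (adds 84)
total cost = 212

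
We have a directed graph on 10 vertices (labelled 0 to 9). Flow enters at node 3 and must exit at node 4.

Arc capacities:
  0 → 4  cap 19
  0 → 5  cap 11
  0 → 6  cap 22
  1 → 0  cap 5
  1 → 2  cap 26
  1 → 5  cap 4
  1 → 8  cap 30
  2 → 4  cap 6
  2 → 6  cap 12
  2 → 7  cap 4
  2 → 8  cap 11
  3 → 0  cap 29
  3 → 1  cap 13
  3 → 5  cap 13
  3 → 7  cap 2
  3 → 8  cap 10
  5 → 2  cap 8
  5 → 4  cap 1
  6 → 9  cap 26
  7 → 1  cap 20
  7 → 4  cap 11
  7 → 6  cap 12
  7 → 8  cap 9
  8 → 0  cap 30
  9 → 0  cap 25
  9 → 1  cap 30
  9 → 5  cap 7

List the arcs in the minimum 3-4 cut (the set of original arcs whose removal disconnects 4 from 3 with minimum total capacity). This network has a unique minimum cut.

augment #1: 3→0→4 push 19
augment #2: 3→5→4 push 1
augment #3: 3→7→4 push 2
augment #4: 3→1→2→4 push 6
augment #5: 3→1→2→7→4 push 4
max flow = 32; residual-reachable set from 3 gives S-side
cut edges (S→T): {(0,4), (2,4), (2,7), (3,7), (5,4)} total cap 32

Min-cut arcs: {(0,4), (2,4), (2,7), (3,7), (5,4)} (total capacity 32)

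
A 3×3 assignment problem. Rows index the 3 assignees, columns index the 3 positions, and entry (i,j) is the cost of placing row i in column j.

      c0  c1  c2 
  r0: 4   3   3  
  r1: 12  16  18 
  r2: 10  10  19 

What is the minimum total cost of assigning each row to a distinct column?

optimal assignment: row0→col2 (cost 3), row1→col0 (cost 12), row2→col1 (cost 10)
total = 3 + 12 + 10 = 25

Minimum assignment cost: 25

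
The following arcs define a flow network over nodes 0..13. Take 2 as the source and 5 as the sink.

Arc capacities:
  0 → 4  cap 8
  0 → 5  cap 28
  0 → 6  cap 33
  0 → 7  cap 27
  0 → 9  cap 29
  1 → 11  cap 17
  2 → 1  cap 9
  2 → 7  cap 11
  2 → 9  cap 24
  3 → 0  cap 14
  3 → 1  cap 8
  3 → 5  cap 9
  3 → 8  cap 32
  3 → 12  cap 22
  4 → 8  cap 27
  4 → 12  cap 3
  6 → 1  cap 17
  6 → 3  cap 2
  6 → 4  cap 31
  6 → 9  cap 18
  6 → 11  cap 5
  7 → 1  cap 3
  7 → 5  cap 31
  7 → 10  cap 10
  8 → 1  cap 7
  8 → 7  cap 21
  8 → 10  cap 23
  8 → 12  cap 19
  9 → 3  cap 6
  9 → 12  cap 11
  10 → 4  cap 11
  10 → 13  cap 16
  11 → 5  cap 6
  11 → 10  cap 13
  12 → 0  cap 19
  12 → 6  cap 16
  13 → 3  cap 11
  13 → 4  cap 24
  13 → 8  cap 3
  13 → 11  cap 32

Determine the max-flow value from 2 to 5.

Maximum flow value: 37

augment #1: 2→7→5 bottleneck 11, total now 11
augment #2: 2→1→11→5 bottleneck 6, total now 17
augment #3: 2→9→3→5 bottleneck 6, total now 23
augment #4: 2→9→12→0→5 bottleneck 11, total now 34
augment #5: 2→1→11→10→13→3→5 bottleneck 3, total now 37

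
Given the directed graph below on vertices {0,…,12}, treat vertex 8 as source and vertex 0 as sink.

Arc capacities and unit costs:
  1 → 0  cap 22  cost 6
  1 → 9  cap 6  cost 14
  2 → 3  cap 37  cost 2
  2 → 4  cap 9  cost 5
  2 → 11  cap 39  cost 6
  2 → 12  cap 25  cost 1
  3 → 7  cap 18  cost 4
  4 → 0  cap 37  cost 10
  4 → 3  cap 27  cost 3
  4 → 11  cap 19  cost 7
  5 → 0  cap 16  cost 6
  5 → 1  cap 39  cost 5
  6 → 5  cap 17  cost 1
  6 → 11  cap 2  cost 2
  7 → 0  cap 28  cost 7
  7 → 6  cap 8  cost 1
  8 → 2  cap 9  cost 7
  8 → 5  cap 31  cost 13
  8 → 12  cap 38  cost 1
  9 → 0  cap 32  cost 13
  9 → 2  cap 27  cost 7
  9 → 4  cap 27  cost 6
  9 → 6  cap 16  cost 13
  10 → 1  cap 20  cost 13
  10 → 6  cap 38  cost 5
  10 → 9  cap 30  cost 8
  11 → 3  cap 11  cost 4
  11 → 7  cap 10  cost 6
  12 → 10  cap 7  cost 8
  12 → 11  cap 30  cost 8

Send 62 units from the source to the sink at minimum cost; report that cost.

Minimum cost for 62 units: 1358

shortest-cost path #1: 8→5→0 push 16 @ unit cost 19 (adds 304)
shortest-cost path #2: 8→2→3→7→0 push 9 @ unit cost 20 (adds 180)
shortest-cost path #3: 8→12→11→7→0 push 10 @ unit cost 22 (adds 220)
shortest-cost path #4: 8→5→1→0 push 15 @ unit cost 24 (adds 360)
shortest-cost path #5: 8→12→11→3→7→0 push 9 @ unit cost 24 (adds 216)
shortest-cost path #6: 8→12→11→3→2→4→0 push 2 @ unit cost 26 (adds 52)
shortest-cost path #7: 8→12→10→6→5→1→0 push 1 @ unit cost 26 (adds 26)
total cost = 1358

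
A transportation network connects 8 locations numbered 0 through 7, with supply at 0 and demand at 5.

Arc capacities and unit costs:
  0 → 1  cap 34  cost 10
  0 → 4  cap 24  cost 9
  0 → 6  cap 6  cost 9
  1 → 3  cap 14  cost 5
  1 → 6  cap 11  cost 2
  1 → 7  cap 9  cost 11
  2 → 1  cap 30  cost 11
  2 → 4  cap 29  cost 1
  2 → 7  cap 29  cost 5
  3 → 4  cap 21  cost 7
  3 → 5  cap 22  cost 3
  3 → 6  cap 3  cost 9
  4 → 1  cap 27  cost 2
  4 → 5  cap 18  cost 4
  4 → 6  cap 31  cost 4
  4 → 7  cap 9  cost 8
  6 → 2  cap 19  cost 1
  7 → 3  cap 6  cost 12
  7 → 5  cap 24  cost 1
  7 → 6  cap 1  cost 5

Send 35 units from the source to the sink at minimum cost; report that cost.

Minimum cost for 35 units: 528

shortest-cost path #1: 0→4→5 push 18 @ unit cost 13 (adds 234)
shortest-cost path #2: 0→6→2→7→5 push 6 @ unit cost 16 (adds 96)
shortest-cost path #3: 0→1→3→5 push 11 @ unit cost 18 (adds 198)
total cost = 528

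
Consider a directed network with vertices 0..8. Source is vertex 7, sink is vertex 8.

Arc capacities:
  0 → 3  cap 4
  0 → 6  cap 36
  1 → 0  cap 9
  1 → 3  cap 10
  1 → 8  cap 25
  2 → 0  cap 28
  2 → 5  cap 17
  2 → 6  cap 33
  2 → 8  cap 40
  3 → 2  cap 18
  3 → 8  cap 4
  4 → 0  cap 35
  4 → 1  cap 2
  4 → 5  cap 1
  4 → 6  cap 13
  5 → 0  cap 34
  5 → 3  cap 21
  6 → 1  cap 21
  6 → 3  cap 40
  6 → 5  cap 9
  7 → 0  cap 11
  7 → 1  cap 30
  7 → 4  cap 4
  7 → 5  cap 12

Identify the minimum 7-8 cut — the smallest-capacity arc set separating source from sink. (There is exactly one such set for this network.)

augment #1: 7→1→8 push 25
augment #2: 7→0→3→8 push 4
augment #3: 7→1→3→2→8 push 5
augment #4: 7→5→3→2→8 push 12
augment #5: 7→0→6→3→2→8 push 1
max flow = 47; residual-reachable set from 7 gives S-side
cut edges (S→T): {(1,8), (3,2), (3,8)} total cap 47

Min-cut arcs: {(1,8), (3,2), (3,8)} (total capacity 47)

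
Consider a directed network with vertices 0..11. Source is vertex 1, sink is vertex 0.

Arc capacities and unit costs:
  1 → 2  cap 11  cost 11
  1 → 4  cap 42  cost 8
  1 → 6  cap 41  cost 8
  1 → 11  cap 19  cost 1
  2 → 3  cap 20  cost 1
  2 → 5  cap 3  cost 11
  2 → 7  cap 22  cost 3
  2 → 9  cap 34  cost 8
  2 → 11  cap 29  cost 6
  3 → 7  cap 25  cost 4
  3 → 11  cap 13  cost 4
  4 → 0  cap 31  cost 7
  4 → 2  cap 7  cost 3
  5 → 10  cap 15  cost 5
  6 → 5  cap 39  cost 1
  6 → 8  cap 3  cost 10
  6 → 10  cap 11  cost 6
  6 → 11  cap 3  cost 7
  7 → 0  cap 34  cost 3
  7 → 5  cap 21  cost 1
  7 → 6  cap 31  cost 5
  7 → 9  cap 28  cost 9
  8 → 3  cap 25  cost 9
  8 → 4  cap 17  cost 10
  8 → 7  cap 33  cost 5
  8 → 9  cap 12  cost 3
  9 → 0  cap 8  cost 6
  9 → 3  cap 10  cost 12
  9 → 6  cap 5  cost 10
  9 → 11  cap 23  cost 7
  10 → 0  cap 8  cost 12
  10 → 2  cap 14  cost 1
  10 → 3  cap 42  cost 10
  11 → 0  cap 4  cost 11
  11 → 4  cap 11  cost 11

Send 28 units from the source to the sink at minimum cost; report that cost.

shortest-cost path #1: 1→11→0 push 4 @ unit cost 12 (adds 48)
shortest-cost path #2: 1→4→0 push 24 @ unit cost 15 (adds 360)
total cost = 408

Minimum cost for 28 units: 408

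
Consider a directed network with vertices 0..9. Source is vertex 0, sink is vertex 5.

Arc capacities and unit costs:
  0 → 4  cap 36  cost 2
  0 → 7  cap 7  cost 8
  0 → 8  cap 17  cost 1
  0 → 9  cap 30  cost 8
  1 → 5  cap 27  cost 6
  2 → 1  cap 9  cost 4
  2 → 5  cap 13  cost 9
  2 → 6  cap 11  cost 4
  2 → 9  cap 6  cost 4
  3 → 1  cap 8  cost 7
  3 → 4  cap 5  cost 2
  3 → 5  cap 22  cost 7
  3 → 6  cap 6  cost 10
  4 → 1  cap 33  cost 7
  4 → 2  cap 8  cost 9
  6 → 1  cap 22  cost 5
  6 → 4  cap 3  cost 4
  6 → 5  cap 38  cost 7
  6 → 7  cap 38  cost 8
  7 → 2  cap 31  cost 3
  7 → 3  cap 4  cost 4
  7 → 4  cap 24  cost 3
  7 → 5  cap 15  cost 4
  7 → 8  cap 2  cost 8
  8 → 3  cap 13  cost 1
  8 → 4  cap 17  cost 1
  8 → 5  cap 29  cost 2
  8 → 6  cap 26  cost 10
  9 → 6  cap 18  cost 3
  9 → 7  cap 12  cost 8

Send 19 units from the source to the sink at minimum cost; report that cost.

shortest-cost path #1: 0→8→5 push 17 @ unit cost 3 (adds 51)
shortest-cost path #2: 0→7→5 push 2 @ unit cost 12 (adds 24)
total cost = 75

Minimum cost for 19 units: 75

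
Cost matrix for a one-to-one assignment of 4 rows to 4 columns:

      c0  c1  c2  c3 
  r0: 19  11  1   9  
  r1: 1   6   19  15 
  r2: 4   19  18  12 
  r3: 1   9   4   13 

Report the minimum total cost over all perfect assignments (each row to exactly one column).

optimal assignment: row0→col2 (cost 1), row1→col1 (cost 6), row2→col3 (cost 12), row3→col0 (cost 1)
total = 1 + 6 + 12 + 1 = 20

Minimum assignment cost: 20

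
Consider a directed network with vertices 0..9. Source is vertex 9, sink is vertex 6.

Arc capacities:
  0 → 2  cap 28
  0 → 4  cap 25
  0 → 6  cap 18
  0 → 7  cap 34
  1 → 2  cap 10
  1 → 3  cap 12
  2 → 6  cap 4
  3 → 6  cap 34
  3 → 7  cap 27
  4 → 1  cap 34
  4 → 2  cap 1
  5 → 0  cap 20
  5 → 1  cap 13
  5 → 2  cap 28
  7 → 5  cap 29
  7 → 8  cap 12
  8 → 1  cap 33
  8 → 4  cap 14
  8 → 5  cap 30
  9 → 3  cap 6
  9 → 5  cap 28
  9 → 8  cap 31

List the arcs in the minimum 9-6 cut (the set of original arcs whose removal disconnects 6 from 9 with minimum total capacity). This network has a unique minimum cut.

Min-cut arcs: {(0,6), (1,3), (2,6), (9,3)} (total capacity 40)

augment #1: 9→3→6 push 6
augment #2: 9→5→0→6 push 18
augment #3: 9→5→2→6 push 4
augment #4: 9→5→1→3→6 push 6
augment #5: 9→8→1→3→6 push 6
max flow = 40; residual-reachable set from 9 gives S-side
cut edges (S→T): {(0,6), (1,3), (2,6), (9,3)} total cap 40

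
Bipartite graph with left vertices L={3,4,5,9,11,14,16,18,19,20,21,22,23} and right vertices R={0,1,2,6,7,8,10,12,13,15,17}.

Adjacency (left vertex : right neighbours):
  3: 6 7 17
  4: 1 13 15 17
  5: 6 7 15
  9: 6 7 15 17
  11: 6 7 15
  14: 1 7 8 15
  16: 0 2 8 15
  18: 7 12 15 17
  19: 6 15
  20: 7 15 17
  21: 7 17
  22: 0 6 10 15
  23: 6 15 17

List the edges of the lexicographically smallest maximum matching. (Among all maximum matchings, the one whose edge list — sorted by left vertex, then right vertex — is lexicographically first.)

|M| = 9 (so the lex-smallest maximum matching has 9 edges)
process left vertices in ascending order; for each, take the smallest-labelled available neighbour that still permits 9 edges overall, or leave it unmatched if none does
lex-smallest matching: {3-6, 4-1, 5-7, 9-15, 14-8, 16-0, 18-12, 20-17, 22-10}

Lex-smallest maximum matching: {(3,6), (4,1), (5,7), (9,15), (14,8), (16,0), (18,12), (20,17), (22,10)}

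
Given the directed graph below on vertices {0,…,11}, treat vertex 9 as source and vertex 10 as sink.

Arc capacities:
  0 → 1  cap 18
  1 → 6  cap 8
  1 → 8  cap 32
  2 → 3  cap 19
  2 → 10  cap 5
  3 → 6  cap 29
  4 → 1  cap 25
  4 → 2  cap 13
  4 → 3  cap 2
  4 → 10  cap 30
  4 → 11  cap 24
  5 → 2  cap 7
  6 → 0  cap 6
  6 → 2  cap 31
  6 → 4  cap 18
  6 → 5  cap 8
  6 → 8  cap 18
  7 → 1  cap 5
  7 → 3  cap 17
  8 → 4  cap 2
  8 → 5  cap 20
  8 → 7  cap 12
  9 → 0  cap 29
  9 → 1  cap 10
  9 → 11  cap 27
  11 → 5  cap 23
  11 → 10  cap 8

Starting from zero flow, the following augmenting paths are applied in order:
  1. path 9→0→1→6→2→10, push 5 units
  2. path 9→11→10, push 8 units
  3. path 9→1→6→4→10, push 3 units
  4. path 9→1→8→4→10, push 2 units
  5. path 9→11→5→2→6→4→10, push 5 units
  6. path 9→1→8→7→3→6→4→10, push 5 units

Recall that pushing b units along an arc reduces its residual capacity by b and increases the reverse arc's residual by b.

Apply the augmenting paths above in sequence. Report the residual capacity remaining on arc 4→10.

Residual capacity of (4,10): 15

after path 1 (9→0→1→6→2→10, push 5): res(4,10)=30
after path 2 (9→11→10, push 8): res(4,10)=30
after path 3 (9→1→6→4→10, push 3): res(4,10)=27
after path 4 (9→1→8→4→10, push 2): res(4,10)=25
after path 5 (9→11→5→2→6→4→10, push 5): res(4,10)=20
after path 6 (9→1→8→7→3→6→4→10, push 5): res(4,10)=15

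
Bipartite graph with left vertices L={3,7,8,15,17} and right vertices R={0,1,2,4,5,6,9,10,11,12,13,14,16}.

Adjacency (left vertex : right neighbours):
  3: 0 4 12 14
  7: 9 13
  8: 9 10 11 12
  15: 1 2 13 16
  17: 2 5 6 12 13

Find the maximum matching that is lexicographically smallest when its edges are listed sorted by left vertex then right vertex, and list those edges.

|M| = 5 (so the lex-smallest maximum matching has 5 edges)
process left vertices in ascending order; for each, take the smallest-labelled available neighbour that still permits 5 edges overall, or leave it unmatched if none does
lex-smallest matching: {3-0, 7-9, 8-10, 15-1, 17-2}

Lex-smallest maximum matching: {(3,0), (7,9), (8,10), (15,1), (17,2)}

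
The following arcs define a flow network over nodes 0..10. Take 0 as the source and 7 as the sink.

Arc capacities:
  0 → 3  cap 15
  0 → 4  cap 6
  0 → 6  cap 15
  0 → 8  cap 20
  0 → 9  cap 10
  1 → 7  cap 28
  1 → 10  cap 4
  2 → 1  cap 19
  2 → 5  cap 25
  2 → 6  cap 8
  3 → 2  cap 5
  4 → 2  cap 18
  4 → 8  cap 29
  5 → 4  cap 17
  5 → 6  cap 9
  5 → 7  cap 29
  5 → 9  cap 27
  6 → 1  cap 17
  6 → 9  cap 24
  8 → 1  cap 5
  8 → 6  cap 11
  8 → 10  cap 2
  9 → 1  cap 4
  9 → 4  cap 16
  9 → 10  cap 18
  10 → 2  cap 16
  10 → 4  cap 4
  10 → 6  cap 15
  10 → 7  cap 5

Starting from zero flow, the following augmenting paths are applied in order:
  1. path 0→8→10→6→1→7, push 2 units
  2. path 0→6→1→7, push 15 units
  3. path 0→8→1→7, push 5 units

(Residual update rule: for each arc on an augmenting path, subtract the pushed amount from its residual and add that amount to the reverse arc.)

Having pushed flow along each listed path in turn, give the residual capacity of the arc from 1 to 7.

Residual capacity of (1,7): 6

after path 1 (0→8→10→6→1→7, push 2): res(1,7)=26
after path 2 (0→6→1→7, push 15): res(1,7)=11
after path 3 (0→8→1→7, push 5): res(1,7)=6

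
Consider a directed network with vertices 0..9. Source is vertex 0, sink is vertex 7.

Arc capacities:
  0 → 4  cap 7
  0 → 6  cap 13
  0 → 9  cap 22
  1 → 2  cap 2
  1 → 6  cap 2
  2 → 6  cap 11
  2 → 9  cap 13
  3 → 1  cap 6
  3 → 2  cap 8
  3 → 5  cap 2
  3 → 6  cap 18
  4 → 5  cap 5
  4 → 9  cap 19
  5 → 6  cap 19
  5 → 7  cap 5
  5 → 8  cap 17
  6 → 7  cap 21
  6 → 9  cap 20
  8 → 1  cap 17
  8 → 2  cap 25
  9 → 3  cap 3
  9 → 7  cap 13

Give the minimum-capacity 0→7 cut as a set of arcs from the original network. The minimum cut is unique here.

Min-cut arcs: {(0,6), (4,5), (9,3), (9,7)} (total capacity 34)

augment #1: 0→6→7 push 13
augment #2: 0→9→7 push 13
augment #3: 0→4→5→7 push 5
augment #4: 0→9→3→6→7 push 3
max flow = 34; residual-reachable set from 0 gives S-side
cut edges (S→T): {(0,6), (4,5), (9,3), (9,7)} total cap 34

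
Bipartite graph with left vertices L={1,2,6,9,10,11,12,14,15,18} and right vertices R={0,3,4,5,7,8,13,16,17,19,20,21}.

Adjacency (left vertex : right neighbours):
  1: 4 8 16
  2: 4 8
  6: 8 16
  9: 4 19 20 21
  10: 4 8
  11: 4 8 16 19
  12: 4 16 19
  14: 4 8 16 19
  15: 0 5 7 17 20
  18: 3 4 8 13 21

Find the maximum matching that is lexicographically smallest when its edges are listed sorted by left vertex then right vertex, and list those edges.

Lex-smallest maximum matching: {(1,4), (2,8), (6,16), (9,20), (11,19), (15,0), (18,3)}

|M| = 7 (so the lex-smallest maximum matching has 7 edges)
process left vertices in ascending order; for each, take the smallest-labelled available neighbour that still permits 7 edges overall, or leave it unmatched if none does
lex-smallest matching: {1-4, 2-8, 6-16, 9-20, 11-19, 15-0, 18-3}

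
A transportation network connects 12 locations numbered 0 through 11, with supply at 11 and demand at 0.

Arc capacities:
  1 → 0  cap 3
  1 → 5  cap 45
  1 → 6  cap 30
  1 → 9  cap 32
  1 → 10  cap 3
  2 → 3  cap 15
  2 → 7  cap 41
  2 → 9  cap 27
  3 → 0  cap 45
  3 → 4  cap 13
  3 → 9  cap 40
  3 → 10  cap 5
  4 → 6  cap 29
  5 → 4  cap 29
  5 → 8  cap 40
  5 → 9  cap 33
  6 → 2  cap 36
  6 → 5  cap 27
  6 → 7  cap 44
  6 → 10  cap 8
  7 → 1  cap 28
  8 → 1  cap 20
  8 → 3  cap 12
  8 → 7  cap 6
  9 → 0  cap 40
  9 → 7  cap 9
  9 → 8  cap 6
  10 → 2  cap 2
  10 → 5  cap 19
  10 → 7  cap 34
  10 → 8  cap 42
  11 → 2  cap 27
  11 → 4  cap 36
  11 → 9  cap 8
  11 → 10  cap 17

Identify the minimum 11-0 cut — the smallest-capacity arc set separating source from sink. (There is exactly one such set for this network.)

augment #1: 11→9→0 push 8
augment #2: 11→2→3→0 push 15
augment #3: 11→2→9→0 push 12
augment #4: 11→10→2→9→0 push 2
augment #5: 11→10→5→9→0 push 15
augment #6: 11→4→6→2→9→0 push 3
augment #7: 11→4→6→7→1→0 push 3
augment #8: 11→4→6→5→8→3→0 push 12
max flow = 70; residual-reachable set from 11 gives S-side
cut edges (S→T): {(1,0), (2,3), (8,3), (9,0)} total cap 70

Min-cut arcs: {(1,0), (2,3), (8,3), (9,0)} (total capacity 70)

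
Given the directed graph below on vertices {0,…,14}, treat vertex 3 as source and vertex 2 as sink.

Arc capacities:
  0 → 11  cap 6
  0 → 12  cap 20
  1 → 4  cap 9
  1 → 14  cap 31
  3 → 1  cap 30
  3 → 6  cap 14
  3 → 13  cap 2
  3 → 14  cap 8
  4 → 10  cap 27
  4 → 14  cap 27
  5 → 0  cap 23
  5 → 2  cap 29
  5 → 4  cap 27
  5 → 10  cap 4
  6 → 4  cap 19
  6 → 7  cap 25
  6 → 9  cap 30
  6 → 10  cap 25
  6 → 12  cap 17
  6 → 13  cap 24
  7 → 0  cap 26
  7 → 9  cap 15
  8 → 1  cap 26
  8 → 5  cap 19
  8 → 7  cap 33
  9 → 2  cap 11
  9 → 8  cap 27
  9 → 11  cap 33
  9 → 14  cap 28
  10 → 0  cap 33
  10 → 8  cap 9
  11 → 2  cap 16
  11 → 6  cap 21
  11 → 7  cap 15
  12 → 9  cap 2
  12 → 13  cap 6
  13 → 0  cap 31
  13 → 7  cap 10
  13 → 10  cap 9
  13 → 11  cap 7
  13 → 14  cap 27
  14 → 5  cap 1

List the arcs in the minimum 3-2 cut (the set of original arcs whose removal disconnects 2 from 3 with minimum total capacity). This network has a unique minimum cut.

Min-cut arcs: {(1,4), (3,6), (3,13), (14,5)} (total capacity 26)

augment #1: 3→6→9→2 push 11
augment #2: 3→13→11→2 push 2
augment #3: 3→14→5→2 push 1
augment #4: 3→6→9→11→2 push 3
augment #5: 3→1→4→10→0→11→2 push 6
augment #6: 3→1→4→10→8→5→2 push 3
max flow = 26; residual-reachable set from 3 gives S-side
cut edges (S→T): {(1,4), (3,6), (3,13), (14,5)} total cap 26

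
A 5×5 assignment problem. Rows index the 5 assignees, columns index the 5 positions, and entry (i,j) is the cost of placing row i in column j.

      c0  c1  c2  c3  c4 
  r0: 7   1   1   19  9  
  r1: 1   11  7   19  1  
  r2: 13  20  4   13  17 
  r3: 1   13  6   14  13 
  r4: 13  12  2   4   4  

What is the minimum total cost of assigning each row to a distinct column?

optimal assignment: row0→col1 (cost 1), row1→col4 (cost 1), row2→col2 (cost 4), row3→col0 (cost 1), row4→col3 (cost 4)
total = 1 + 1 + 4 + 1 + 4 = 11

Minimum assignment cost: 11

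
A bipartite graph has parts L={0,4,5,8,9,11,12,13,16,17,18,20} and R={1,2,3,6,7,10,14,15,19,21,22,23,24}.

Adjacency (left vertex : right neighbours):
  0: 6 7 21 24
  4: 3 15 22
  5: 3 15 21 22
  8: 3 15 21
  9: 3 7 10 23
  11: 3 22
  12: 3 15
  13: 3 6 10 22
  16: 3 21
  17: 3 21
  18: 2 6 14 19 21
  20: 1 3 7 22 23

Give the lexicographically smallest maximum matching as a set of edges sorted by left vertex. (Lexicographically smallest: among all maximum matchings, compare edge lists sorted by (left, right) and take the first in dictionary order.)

Lex-smallest maximum matching: {(0,6), (4,3), (5,15), (8,21), (9,7), (11,22), (13,10), (18,2), (20,1)}

|M| = 9 (so the lex-smallest maximum matching has 9 edges)
process left vertices in ascending order; for each, take the smallest-labelled available neighbour that still permits 9 edges overall, or leave it unmatched if none does
lex-smallest matching: {0-6, 4-3, 5-15, 8-21, 9-7, 11-22, 13-10, 18-2, 20-1}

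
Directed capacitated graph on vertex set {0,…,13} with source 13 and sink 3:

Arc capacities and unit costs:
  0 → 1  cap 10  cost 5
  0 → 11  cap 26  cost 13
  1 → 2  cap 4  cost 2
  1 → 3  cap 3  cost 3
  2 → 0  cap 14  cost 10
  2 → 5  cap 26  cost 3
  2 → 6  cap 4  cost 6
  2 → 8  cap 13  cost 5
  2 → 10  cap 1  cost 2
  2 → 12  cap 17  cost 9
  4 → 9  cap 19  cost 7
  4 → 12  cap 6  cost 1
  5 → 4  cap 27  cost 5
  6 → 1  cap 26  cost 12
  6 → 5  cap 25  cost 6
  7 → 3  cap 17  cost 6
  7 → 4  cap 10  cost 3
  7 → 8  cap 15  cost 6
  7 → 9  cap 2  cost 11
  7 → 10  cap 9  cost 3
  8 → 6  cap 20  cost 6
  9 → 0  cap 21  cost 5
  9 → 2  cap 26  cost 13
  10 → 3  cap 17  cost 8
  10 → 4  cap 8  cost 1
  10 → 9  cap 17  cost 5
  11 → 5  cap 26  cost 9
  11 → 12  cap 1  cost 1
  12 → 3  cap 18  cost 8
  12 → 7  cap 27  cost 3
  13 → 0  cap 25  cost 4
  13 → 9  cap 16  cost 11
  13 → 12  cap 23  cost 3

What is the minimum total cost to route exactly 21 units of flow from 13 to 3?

Minimum cost for 21 units: 234

shortest-cost path #1: 13→12→3 push 18 @ unit cost 11 (adds 198)
shortest-cost path #2: 13→0→1→3 push 3 @ unit cost 12 (adds 36)
total cost = 234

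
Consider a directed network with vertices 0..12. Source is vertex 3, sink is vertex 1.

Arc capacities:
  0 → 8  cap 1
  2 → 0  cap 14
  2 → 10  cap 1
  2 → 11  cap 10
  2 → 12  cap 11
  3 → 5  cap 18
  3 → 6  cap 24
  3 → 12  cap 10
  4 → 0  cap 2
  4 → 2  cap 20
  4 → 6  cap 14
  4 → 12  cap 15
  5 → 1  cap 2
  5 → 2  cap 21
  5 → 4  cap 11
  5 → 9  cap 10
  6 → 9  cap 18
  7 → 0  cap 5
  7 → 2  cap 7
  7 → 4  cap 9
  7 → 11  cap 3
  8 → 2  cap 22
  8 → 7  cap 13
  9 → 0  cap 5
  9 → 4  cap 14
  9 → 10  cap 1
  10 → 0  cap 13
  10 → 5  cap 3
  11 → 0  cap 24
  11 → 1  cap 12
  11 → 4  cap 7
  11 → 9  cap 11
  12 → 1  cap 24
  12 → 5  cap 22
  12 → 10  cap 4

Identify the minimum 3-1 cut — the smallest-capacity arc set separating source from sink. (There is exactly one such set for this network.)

Min-cut arcs: {(0,8), (2,11), (5,1), (12,1)} (total capacity 37)

augment #1: 3→5→1 push 2
augment #2: 3→12→1 push 10
augment #3: 3→5→2→11→1 push 10
augment #4: 3→5→2→12→1 push 6
augment #5: 3→6→9→4→12→1 push 8
augment #6: 3→6→9→0→8→7→11→1 push 1
max flow = 37; residual-reachable set from 3 gives S-side
cut edges (S→T): {(0,8), (2,11), (5,1), (12,1)} total cap 37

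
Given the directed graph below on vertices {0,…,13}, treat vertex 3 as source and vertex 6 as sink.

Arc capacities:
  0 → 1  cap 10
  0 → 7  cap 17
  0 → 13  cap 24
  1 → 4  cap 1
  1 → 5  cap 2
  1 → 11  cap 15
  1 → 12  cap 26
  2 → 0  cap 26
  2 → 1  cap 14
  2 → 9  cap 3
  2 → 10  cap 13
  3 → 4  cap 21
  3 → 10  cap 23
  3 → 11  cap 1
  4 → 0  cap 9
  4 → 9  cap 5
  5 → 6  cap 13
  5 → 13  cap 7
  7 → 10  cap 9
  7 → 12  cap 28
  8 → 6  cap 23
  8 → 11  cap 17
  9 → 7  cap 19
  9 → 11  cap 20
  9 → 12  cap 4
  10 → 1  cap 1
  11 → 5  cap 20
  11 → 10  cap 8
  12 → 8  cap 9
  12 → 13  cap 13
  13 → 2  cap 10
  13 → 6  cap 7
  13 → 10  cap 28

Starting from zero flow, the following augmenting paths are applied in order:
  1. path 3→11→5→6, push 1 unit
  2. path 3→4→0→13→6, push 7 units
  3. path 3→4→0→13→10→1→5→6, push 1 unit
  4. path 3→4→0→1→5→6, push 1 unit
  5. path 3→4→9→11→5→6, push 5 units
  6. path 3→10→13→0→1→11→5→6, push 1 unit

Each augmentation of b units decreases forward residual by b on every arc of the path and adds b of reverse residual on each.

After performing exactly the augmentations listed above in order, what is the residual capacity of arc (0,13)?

Residual capacity of (0,13): 17

after path 1 (3→11→5→6, push 1): res(0,13)=24
after path 2 (3→4→0→13→6, push 7): res(0,13)=17
after path 3 (3→4→0→13→10→1→5→6, push 1): res(0,13)=16
after path 4 (3→4→0→1→5→6, push 1): res(0,13)=16
after path 5 (3→4→9→11→5→6, push 5): res(0,13)=16
after path 6 (3→10→13→0→1→11→5→6, push 1): res(0,13)=17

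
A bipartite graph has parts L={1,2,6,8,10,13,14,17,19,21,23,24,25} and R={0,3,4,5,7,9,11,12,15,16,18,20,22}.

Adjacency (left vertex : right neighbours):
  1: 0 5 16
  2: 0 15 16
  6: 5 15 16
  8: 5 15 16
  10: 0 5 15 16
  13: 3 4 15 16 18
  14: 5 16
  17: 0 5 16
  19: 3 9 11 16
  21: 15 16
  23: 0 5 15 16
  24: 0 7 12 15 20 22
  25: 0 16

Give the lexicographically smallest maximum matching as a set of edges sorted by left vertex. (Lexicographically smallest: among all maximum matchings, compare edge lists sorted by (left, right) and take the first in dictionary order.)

|M| = 7 (so the lex-smallest maximum matching has 7 edges)
process left vertices in ascending order; for each, take the smallest-labelled available neighbour that still permits 7 edges overall, or leave it unmatched if none does
lex-smallest matching: {1-0, 2-15, 6-5, 8-16, 13-3, 19-9, 24-7}

Lex-smallest maximum matching: {(1,0), (2,15), (6,5), (8,16), (13,3), (19,9), (24,7)}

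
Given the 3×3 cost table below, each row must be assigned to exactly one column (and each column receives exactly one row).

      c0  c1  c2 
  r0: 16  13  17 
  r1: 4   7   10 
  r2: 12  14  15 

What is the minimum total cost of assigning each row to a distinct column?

Minimum assignment cost: 32

optimal assignment: row0→col1 (cost 13), row1→col0 (cost 4), row2→col2 (cost 15)
total = 13 + 4 + 15 = 32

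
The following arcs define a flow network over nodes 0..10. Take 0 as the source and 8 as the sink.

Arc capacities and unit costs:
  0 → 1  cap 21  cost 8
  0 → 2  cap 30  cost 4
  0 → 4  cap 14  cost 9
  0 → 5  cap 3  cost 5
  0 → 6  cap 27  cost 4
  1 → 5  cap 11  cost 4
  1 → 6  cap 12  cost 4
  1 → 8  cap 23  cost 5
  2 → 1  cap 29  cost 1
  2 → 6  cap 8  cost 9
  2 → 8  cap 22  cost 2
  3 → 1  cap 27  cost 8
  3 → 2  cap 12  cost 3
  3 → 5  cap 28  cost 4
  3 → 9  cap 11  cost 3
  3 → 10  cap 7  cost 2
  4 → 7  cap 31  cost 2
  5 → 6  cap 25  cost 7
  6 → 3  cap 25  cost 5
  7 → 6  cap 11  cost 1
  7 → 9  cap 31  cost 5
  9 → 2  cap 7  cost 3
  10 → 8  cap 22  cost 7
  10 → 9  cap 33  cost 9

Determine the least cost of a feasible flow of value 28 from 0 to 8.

shortest-cost path #1: 0→2→8 push 22 @ unit cost 6 (adds 132)
shortest-cost path #2: 0→2→1→8 push 6 @ unit cost 10 (adds 60)
total cost = 192

Minimum cost for 28 units: 192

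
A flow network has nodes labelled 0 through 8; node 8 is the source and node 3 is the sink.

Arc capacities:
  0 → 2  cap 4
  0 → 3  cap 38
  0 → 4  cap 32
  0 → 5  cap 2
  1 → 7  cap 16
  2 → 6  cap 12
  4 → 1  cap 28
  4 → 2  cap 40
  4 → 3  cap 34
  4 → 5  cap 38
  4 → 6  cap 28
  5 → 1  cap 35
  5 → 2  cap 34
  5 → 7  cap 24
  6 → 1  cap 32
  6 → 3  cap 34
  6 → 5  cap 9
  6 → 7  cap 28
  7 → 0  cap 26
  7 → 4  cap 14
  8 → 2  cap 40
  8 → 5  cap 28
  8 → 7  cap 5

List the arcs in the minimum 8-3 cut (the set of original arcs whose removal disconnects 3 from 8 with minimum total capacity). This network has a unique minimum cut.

augment #1: 8→2→6→3 push 12
augment #2: 8→7→0→3 push 5
augment #3: 8→5→7→0→3 push 21
augment #4: 8→5→7→4→3 push 3
augment #5: 8→5→1→7→4→3 push 4
max flow = 45; residual-reachable set from 8 gives S-side
cut edges (S→T): {(2,6), (8,5), (8,7)} total cap 45

Min-cut arcs: {(2,6), (8,5), (8,7)} (total capacity 45)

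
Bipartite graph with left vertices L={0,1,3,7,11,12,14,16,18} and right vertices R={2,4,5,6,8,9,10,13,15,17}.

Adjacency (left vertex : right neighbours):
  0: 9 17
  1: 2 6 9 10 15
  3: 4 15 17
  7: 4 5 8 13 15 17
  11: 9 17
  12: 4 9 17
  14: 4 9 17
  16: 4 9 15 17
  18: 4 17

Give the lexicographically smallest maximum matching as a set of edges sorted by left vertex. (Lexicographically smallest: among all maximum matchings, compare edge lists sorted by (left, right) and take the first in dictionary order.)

Lex-smallest maximum matching: {(0,9), (1,2), (3,4), (7,5), (11,17), (16,15)}

|M| = 6 (so the lex-smallest maximum matching has 6 edges)
process left vertices in ascending order; for each, take the smallest-labelled available neighbour that still permits 6 edges overall, or leave it unmatched if none does
lex-smallest matching: {0-9, 1-2, 3-4, 7-5, 11-17, 16-15}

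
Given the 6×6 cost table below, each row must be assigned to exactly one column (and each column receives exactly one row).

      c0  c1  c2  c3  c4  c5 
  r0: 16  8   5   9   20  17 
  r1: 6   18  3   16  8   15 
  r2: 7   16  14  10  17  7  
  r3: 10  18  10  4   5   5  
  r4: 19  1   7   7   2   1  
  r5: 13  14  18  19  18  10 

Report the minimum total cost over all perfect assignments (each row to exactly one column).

optimal assignment: row0→col1 (cost 8), row1→col2 (cost 3), row2→col0 (cost 7), row3→col3 (cost 4), row4→col4 (cost 2), row5→col5 (cost 10)
total = 8 + 3 + 7 + 4 + 2 + 10 = 34

Minimum assignment cost: 34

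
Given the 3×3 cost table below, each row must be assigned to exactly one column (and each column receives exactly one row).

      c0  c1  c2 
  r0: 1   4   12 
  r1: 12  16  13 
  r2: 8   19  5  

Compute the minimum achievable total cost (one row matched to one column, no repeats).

Minimum assignment cost: 21

optimal assignment: row0→col1 (cost 4), row1→col0 (cost 12), row2→col2 (cost 5)
total = 4 + 12 + 5 = 21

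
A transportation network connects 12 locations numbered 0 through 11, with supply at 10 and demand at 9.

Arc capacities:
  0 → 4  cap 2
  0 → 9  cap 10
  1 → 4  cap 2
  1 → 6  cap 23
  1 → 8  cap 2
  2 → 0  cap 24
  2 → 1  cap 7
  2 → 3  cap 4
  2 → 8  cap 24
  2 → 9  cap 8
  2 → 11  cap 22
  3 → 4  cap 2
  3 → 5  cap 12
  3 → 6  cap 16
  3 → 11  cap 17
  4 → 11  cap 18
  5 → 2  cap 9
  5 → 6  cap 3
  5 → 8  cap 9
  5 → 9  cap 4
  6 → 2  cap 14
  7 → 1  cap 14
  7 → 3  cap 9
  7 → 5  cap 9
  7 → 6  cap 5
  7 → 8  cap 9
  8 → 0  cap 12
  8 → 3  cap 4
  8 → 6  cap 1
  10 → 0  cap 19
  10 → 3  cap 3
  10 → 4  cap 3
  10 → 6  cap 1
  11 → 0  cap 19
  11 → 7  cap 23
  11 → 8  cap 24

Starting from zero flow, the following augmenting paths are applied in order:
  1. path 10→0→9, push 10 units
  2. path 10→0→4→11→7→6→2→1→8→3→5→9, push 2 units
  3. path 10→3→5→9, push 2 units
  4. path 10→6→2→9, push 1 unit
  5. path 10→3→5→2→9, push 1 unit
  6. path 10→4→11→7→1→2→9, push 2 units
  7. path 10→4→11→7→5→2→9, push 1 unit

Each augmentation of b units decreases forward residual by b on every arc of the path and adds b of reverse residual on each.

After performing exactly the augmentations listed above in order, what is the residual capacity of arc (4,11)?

Residual capacity of (4,11): 13

after path 1 (10→0→9, push 10): res(4,11)=18
after path 2 (10→0→4→11→7→6→2→1→8→3→5→9, push 2): res(4,11)=16
after path 3 (10→3→5→9, push 2): res(4,11)=16
after path 4 (10→6→2→9, push 1): res(4,11)=16
after path 5 (10→3→5→2→9, push 1): res(4,11)=16
after path 6 (10→4→11→7→1→2→9, push 2): res(4,11)=14
after path 7 (10→4→11→7→5→2→9, push 1): res(4,11)=13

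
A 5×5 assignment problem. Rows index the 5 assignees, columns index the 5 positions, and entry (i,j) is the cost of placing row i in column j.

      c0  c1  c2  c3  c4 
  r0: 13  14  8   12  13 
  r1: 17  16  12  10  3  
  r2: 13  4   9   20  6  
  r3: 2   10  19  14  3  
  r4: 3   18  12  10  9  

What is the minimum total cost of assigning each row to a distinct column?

Minimum assignment cost: 27

optimal assignment: row0→col2 (cost 8), row1→col4 (cost 3), row2→col1 (cost 4), row3→col0 (cost 2), row4→col3 (cost 10)
total = 8 + 3 + 4 + 2 + 10 = 27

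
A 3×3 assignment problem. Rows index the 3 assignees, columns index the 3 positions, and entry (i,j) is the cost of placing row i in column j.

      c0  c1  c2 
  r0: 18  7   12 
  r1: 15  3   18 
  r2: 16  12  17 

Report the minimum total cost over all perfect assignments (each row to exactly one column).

Minimum assignment cost: 31

optimal assignment: row0→col2 (cost 12), row1→col1 (cost 3), row2→col0 (cost 16)
total = 12 + 3 + 16 = 31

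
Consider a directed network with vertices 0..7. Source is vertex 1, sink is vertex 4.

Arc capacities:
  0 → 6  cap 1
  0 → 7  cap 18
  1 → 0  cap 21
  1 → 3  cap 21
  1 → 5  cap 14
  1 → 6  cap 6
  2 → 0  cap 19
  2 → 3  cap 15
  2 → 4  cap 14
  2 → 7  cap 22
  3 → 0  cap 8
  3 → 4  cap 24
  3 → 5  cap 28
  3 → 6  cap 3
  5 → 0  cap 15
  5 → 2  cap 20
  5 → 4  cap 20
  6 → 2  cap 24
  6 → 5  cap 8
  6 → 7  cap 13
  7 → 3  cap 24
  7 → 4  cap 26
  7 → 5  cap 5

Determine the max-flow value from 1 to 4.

augment #1: 1→3→4 bottleneck 21, total now 21
augment #2: 1→5→4 bottleneck 14, total now 35
augment #3: 1→0→7→4 bottleneck 18, total now 53
augment #4: 1→6→2→4 bottleneck 6, total now 59
augment #5: 1→0→6→2→4 bottleneck 1, total now 60

Maximum flow value: 60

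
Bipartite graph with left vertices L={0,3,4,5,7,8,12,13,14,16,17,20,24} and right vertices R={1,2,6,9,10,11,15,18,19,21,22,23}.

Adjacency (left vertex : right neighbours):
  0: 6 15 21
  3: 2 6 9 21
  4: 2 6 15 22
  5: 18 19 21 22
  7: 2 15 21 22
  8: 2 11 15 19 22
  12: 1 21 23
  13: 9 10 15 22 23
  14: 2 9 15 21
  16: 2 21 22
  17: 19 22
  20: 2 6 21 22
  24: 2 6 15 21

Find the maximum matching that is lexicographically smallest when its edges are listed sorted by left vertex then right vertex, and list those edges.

Lex-smallest maximum matching: {(0,6), (3,2), (4,15), (5,18), (7,21), (8,11), (12,1), (13,10), (14,9), (16,22), (17,19)}

|M| = 11 (so the lex-smallest maximum matching has 11 edges)
process left vertices in ascending order; for each, take the smallest-labelled available neighbour that still permits 11 edges overall, or leave it unmatched if none does
lex-smallest matching: {0-6, 3-2, 4-15, 5-18, 7-21, 8-11, 12-1, 13-10, 14-9, 16-22, 17-19}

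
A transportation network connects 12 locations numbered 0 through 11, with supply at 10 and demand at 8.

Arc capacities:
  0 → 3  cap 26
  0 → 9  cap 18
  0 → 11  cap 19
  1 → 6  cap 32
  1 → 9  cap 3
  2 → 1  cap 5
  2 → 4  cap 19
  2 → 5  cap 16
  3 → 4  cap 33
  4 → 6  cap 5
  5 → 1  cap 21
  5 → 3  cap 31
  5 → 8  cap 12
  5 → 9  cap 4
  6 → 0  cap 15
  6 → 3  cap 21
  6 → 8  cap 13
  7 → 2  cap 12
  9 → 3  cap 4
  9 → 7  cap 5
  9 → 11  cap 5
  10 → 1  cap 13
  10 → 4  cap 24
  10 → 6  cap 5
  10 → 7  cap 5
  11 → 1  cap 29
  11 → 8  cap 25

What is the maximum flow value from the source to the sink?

augment #1: 10→6→8 bottleneck 5, total now 5
augment #2: 10→1→6→8 bottleneck 8, total now 13
augment #3: 10→1→9→11→8 bottleneck 3, total now 16
augment #4: 10→7→2→5→8 bottleneck 5, total now 21
augment #5: 10→1→6→0→11→8 bottleneck 2, total now 23
augment #6: 10→4→6→0→11→8 bottleneck 5, total now 28

Maximum flow value: 28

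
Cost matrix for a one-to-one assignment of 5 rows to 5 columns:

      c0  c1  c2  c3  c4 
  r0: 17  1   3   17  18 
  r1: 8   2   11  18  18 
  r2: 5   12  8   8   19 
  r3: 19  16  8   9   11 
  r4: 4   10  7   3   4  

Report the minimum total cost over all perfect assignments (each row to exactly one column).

Minimum assignment cost: 23

optimal assignment: row0→col2 (cost 3), row1→col1 (cost 2), row2→col0 (cost 5), row3→col3 (cost 9), row4→col4 (cost 4)
total = 3 + 2 + 5 + 9 + 4 = 23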